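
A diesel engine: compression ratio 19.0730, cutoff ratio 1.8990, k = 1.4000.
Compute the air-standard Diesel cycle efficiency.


r^(k-1) = 3.2521
rc^k = 2.4543
eta = 0.6447 = 64.4687%

64.4687%


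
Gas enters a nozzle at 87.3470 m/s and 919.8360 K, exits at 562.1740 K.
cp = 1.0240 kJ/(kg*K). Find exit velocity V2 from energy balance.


dT = 357.6620 K
2*cp*1000*dT = 732491.7760
V1^2 = 7629.4984
V2 = sqrt(740121.2744) = 860.3030 m/s

860.3030 m/s


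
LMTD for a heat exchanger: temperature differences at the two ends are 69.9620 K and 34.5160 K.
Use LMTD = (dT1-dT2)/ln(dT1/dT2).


dT1/dT2 = 2.0269
ln(dT1/dT2) = 0.7065
LMTD = 35.4460 / 0.7065 = 50.1692 K

50.1692 K


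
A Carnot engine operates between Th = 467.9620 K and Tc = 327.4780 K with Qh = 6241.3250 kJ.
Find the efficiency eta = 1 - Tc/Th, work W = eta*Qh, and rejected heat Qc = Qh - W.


eta = 1 - 327.4780/467.9620 = 0.3002
W = 0.3002 * 6241.3250 = 1873.6699 kJ
Qc = 6241.3250 - 1873.6699 = 4367.6551 kJ

eta = 30.0204%, W = 1873.6699 kJ, Qc = 4367.6551 kJ


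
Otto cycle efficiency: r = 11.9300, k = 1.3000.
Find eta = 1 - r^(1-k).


r^(k-1) = 2.1037
eta = 1 - 1/2.1037 = 0.5247 = 52.4656%

52.4656%


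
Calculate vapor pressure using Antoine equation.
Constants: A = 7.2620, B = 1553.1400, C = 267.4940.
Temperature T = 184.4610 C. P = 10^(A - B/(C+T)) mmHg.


C+T = 451.9550
B/(C+T) = 3.4365
log10(P) = 7.2620 - 3.4365 = 3.8255
P = 10^3.8255 = 6691.2527 mmHg

6691.2527 mmHg


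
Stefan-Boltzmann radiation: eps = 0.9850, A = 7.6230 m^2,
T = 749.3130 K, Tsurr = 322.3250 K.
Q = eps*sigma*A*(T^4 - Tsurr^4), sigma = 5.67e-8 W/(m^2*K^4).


T^4 = 3.1525e+11
Tsurr^4 = 1.0794e+10
Q = 0.9850 * 5.67e-8 * 7.6230 * 3.0445e+11 = 129618.7644 W

129618.7644 W


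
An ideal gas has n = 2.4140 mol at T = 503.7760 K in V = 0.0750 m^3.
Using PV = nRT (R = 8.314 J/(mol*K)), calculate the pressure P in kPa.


P = nRT/V = 2.4140 * 8.314 * 503.7760 / 0.0750
= 10110.7823 / 0.0750 = 134810.4307 Pa = 134.8104 kPa

134.8104 kPa


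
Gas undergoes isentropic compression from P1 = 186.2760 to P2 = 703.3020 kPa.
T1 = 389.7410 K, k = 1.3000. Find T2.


(k-1)/k = 0.2308
(P2/P1)^exp = 1.3588
T2 = 389.7410 * 1.3588 = 529.5738 K

529.5738 K


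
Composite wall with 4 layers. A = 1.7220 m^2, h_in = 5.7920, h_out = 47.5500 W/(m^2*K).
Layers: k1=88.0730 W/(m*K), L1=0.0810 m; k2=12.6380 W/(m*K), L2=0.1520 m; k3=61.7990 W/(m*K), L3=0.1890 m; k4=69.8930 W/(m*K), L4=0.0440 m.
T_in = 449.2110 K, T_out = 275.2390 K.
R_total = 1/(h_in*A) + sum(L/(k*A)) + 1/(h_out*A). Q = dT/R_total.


R_conv_in = 1/(5.7920*1.7220) = 0.1003
R_1 = 0.0810/(88.0730*1.7220) = 0.0005
R_2 = 0.1520/(12.6380*1.7220) = 0.0070
R_3 = 0.1890/(61.7990*1.7220) = 0.0018
R_4 = 0.0440/(69.8930*1.7220) = 0.0004
R_conv_out = 1/(47.5500*1.7220) = 0.0122
R_total = 0.1221 K/W
Q = 173.9720 / 0.1221 = 1424.4190 W

R_total = 0.1221 K/W, Q = 1424.4190 W


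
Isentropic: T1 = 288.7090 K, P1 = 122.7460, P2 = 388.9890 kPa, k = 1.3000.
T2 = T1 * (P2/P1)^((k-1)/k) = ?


(k-1)/k = 0.2308
(P2/P1)^exp = 1.3050
T2 = 288.7090 * 1.3050 = 376.7555 K

376.7555 K


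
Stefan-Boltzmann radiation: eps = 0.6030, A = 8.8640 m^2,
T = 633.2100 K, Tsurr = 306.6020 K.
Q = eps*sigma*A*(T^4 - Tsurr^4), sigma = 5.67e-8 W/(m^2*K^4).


T^4 = 1.6076e+11
Tsurr^4 = 8.8369e+09
Q = 0.6030 * 5.67e-8 * 8.8640 * 1.5193e+11 = 46043.4390 W

46043.4390 W


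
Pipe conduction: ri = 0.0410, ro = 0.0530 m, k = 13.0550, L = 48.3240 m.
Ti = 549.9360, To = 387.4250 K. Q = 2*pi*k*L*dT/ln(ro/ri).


dT = 162.5110 K
ln(ro/ri) = 0.2567
Q = 2*pi*13.0550*48.3240*162.5110 / 0.2567 = 2509244.2515 W

2509244.2515 W


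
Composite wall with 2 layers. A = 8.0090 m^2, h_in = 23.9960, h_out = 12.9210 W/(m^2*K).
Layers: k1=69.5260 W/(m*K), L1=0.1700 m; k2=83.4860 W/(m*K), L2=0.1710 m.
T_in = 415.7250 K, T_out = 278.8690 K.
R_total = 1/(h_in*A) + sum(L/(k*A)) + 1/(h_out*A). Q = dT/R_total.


R_conv_in = 1/(23.9960*8.0090) = 0.0052
R_1 = 0.1700/(69.5260*8.0090) = 0.0003
R_2 = 0.1710/(83.4860*8.0090) = 0.0003
R_conv_out = 1/(12.9210*8.0090) = 0.0097
R_total = 0.0154 K/W
Q = 136.8560 / 0.0154 = 8870.8024 W

R_total = 0.0154 K/W, Q = 8870.8024 W


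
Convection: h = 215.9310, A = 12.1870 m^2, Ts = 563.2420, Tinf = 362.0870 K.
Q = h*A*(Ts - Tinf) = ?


dT = 201.1550 K
Q = 215.9310 * 12.1870 * 201.1550 = 529349.6609 W

529349.6609 W


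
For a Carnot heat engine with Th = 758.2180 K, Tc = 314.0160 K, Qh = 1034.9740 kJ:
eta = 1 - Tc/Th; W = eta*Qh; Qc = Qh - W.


eta = 1 - 314.0160/758.2180 = 0.5858
W = 0.5858 * 1034.9740 = 606.3395 kJ
Qc = 1034.9740 - 606.3395 = 428.6345 kJ

eta = 58.5850%, W = 606.3395 kJ, Qc = 428.6345 kJ


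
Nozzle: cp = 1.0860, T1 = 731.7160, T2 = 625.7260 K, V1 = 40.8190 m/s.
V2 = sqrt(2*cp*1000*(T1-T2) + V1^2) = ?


dT = 105.9900 K
2*cp*1000*dT = 230210.2800
V1^2 = 1666.1908
V2 = sqrt(231876.4708) = 481.5355 m/s

481.5355 m/s


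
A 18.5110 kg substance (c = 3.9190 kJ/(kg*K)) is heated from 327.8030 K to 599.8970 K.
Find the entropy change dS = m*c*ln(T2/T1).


T2/T1 = 1.8301
ln(T2/T1) = 0.6043
dS = 18.5110 * 3.9190 * 0.6043 = 43.8420 kJ/K

43.8420 kJ/K


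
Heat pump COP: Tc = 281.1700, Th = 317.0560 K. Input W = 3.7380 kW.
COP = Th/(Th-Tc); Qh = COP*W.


COP = 317.0560 / 35.8860 = 8.8351
Qh = 8.8351 * 3.7380 = 33.0256 kW

COP = 8.8351, Qh = 33.0256 kW


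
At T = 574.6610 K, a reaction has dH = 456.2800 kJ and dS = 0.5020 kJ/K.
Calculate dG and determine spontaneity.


T*dS = 574.6610 * 0.5020 = 288.4798 kJ
dG = 456.2800 - 288.4798 = 167.8002 kJ (non-spontaneous)

dG = 167.8002 kJ, non-spontaneous


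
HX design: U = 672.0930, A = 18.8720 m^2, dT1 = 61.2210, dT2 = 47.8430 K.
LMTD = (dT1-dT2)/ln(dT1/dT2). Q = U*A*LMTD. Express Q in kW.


LMTD = 54.2574 K
Q = 672.0930 * 18.8720 * 54.2574 = 688186.6896 W = 688.1867 kW

688.1867 kW


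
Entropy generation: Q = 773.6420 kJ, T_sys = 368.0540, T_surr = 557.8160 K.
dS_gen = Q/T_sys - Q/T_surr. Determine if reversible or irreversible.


dS_sys = 773.6420/368.0540 = 2.1020 kJ/K
dS_surr = -773.6420/557.8160 = -1.3869 kJ/K
dS_gen = 2.1020 - 1.3869 = 0.7151 kJ/K (irreversible)

dS_gen = 0.7151 kJ/K, irreversible


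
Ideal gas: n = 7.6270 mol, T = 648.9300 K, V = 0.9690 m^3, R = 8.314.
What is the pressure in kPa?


P = nRT/V = 7.6270 * 8.314 * 648.9300 / 0.9690
= 41149.2211 / 0.9690 = 42465.6564 Pa = 42.4657 kPa

42.4657 kPa


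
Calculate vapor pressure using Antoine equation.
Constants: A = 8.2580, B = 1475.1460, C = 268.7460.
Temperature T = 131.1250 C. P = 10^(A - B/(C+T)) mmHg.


C+T = 399.8710
B/(C+T) = 3.6891
log10(P) = 8.2580 - 3.6891 = 4.5689
P = 10^4.5689 = 37063.4020 mmHg

37063.4020 mmHg


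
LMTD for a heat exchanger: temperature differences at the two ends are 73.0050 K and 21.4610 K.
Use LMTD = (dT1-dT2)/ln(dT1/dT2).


dT1/dT2 = 3.4018
ln(dT1/dT2) = 1.2243
LMTD = 51.5440 / 1.2243 = 42.1011 K

42.1011 K


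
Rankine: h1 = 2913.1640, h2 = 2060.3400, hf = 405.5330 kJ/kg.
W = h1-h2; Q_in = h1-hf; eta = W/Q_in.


W = 852.8240 kJ/kg
Q_in = 2507.6310 kJ/kg
eta = 0.3401 = 34.0092%

eta = 34.0092%


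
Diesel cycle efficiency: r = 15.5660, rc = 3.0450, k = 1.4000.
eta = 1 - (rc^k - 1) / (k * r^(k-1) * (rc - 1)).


r^(k-1) = 2.9983
rc^k = 4.7536
eta = 0.5627 = 56.2724%

56.2724%


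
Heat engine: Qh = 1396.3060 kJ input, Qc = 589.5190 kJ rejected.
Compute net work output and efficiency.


W = 1396.3060 - 589.5190 = 806.7870 kJ
eta = 806.7870 / 1396.3060 = 0.5778 = 57.7801%

W = 806.7870 kJ, eta = 57.7801%


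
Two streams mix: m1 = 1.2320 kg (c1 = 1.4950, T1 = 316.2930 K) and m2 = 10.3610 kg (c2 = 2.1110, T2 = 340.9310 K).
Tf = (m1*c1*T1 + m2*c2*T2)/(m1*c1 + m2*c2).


num = 8039.4281
den = 23.7139
Tf = 339.0174 K

339.0174 K


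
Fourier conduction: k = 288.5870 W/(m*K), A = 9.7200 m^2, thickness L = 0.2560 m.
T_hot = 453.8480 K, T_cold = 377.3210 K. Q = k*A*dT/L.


dT = 76.5270 K
Q = 288.5870 * 9.7200 * 76.5270 / 0.2560 = 838528.3525 W

838528.3525 W


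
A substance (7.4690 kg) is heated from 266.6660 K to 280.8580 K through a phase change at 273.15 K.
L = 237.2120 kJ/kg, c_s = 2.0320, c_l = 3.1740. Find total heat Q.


Q1 (sensible, solid) = 7.4690 * 2.0320 * 6.4840 = 98.4077 kJ
Q2 (latent) = 7.4690 * 237.2120 = 1771.7364 kJ
Q3 (sensible, liquid) = 7.4690 * 3.1740 * 7.7080 = 182.7305 kJ
Q_total = 2052.8747 kJ

2052.8747 kJ


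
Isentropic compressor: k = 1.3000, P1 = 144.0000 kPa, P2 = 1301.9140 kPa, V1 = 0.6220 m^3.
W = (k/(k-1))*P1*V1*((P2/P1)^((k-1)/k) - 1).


(k-1)/k = 0.2308
(P2/P1)^exp = 1.6621
W = 4.3333 * 144.0000 * 0.6220 * (1.6621 - 1) = 256.9929 kJ

256.9929 kJ


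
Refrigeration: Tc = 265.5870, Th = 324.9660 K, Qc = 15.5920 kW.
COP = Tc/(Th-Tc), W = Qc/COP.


COP = 265.5870 / 59.3790 = 4.4727
W = 15.5920 / 4.4727 = 3.4860 kW

COP = 4.4727, W = 3.4860 kW


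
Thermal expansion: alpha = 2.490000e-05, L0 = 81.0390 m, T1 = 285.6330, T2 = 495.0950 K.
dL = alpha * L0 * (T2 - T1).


dT = 209.4620 K
dL = 2.490000e-05 * 81.0390 * 209.4620 = 0.422667 m
L_final = 81.461667 m

dL = 0.422667 m


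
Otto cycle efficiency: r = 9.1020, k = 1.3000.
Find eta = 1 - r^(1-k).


r^(k-1) = 1.9397
eta = 1 - 1/1.9397 = 0.4845 = 48.4464%

48.4464%


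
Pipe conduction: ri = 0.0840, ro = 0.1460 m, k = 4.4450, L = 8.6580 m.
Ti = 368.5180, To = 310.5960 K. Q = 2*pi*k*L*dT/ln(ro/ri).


dT = 57.9220 K
ln(ro/ri) = 0.5528
Q = 2*pi*4.4450*8.6580*57.9220 / 0.5528 = 25336.8561 W

25336.8561 W


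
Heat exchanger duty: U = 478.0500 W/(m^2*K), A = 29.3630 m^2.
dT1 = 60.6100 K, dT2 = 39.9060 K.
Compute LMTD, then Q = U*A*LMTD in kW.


LMTD = 49.5390 K
Q = 478.0500 * 29.3630 * 49.5390 = 695378.2884 W = 695.3783 kW

695.3783 kW


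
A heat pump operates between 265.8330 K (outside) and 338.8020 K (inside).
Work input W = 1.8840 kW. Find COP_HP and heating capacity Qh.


COP = 338.8020 / 72.9690 = 4.6431
Qh = 4.6431 * 1.8840 = 8.7476 kW

COP = 4.6431, Qh = 8.7476 kW


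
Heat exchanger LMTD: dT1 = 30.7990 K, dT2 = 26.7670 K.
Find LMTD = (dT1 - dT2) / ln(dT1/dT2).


dT1/dT2 = 1.1506
ln(dT1/dT2) = 0.1403
LMTD = 4.0320 / 0.1403 = 28.7359 K

28.7359 K


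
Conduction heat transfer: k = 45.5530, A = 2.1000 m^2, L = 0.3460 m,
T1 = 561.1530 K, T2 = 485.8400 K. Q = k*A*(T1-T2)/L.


dT = 75.3130 K
Q = 45.5530 * 2.1000 * 75.3130 / 0.3460 = 20822.3685 W

20822.3685 W


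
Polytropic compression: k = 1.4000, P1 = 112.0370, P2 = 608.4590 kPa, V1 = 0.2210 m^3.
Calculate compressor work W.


(k-1)/k = 0.2857
(P2/P1)^exp = 1.6217
W = 3.5000 * 112.0370 * 0.2210 * (1.6217 - 1) = 53.8744 kJ

53.8744 kJ


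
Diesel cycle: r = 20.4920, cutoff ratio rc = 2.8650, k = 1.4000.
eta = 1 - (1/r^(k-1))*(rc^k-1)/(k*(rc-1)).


r^(k-1) = 3.3468
rc^k = 4.3649
eta = 0.6149 = 61.4937%

61.4937%


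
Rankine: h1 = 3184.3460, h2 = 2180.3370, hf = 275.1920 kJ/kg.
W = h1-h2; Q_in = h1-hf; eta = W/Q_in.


W = 1004.0090 kJ/kg
Q_in = 2909.1540 kJ/kg
eta = 0.3451 = 34.5121%

eta = 34.5121%


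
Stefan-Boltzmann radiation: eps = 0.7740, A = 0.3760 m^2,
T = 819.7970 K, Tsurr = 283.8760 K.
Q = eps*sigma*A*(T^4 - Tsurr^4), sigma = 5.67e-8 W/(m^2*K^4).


T^4 = 4.5167e+11
Tsurr^4 = 6.4940e+09
Q = 0.7740 * 5.67e-8 * 0.3760 * 4.4518e+11 = 7345.9452 W

7345.9452 W


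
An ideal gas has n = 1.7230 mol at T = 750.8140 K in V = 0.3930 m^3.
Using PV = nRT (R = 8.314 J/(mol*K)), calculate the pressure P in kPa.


P = nRT/V = 1.7230 * 8.314 * 750.8140 / 0.3930
= 10755.4271 / 0.3930 = 27367.4989 Pa = 27.3675 kPa

27.3675 kPa


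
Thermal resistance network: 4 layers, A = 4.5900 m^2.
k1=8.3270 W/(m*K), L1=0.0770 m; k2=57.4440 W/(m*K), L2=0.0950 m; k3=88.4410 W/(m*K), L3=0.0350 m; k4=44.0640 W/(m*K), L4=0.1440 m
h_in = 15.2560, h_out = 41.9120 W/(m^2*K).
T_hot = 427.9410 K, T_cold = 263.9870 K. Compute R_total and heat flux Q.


R_conv_in = 1/(15.2560*4.5900) = 0.0143
R_1 = 0.0770/(8.3270*4.5900) = 0.0020
R_2 = 0.0950/(57.4440*4.5900) = 0.0004
R_3 = 0.0350/(88.4410*4.5900) = 8.6219e-05
R_4 = 0.1440/(44.0640*4.5900) = 0.0007
R_conv_out = 1/(41.9120*4.5900) = 0.0052
R_total = 0.0227 K/W
Q = 163.9540 / 0.0227 = 7237.9936 W

R_total = 0.0227 K/W, Q = 7237.9936 W


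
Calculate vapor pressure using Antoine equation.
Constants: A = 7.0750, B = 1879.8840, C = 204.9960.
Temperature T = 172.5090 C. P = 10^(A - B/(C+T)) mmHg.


C+T = 377.5050
B/(C+T) = 4.9798
log10(P) = 7.0750 - 4.9798 = 2.0952
P = 10^2.0952 = 124.5205 mmHg

124.5205 mmHg


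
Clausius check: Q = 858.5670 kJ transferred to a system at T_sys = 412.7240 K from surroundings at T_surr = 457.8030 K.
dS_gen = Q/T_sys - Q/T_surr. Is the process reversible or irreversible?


dS_sys = 858.5670/412.7240 = 2.0802 kJ/K
dS_surr = -858.5670/457.8030 = -1.8754 kJ/K
dS_gen = 2.0802 - 1.8754 = 0.2048 kJ/K (irreversible)

dS_gen = 0.2048 kJ/K, irreversible


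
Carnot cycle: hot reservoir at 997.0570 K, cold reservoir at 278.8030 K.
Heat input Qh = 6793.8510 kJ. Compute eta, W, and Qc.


eta = 1 - 278.8030/997.0570 = 0.7204
W = 0.7204 * 6793.8510 = 4894.1140 kJ
Qc = 6793.8510 - 4894.1140 = 1899.7370 kJ

eta = 72.0374%, W = 4894.1140 kJ, Qc = 1899.7370 kJ


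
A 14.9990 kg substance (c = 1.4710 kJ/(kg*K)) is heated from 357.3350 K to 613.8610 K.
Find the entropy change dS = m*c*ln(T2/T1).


T2/T1 = 1.7179
ln(T2/T1) = 0.5411
dS = 14.9990 * 1.4710 * 0.5411 = 11.9385 kJ/K

11.9385 kJ/K


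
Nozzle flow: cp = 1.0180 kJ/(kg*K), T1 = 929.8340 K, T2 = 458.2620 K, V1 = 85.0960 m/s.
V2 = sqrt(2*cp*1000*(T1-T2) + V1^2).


dT = 471.5720 K
2*cp*1000*dT = 960120.5920
V1^2 = 7241.3292
V2 = sqrt(967361.9212) = 983.5456 m/s

983.5456 m/s


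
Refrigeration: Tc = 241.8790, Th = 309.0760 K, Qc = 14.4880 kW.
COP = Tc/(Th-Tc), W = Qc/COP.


COP = 241.8790 / 67.1970 = 3.5996
W = 14.4880 / 3.5996 = 4.0249 kW

COP = 3.5996, W = 4.0249 kW


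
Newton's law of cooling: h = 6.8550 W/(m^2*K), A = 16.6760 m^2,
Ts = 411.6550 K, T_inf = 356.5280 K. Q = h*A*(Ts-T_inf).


dT = 55.1270 K
Q = 6.8550 * 16.6760 * 55.1270 = 6301.7868 W

6301.7868 W


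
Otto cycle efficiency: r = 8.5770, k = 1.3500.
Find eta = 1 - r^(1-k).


r^(k-1) = 2.1216
eta = 1 - 1/2.1216 = 0.5287 = 52.8662%

52.8662%


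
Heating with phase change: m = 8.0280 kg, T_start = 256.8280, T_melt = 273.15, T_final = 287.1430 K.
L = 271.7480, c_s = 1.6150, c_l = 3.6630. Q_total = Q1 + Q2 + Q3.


Q1 (sensible, solid) = 8.0280 * 1.6150 * 16.3220 = 211.6183 kJ
Q2 (latent) = 8.0280 * 271.7480 = 2181.5929 kJ
Q3 (sensible, liquid) = 8.0280 * 3.6630 * 13.9930 = 411.4861 kJ
Q_total = 2804.6973 kJ

2804.6973 kJ


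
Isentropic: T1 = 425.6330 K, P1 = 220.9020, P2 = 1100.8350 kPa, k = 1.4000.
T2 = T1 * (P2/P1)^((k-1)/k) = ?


(k-1)/k = 0.2857
(P2/P1)^exp = 1.5823
T2 = 425.6330 * 1.5823 = 673.4843 K

673.4843 K


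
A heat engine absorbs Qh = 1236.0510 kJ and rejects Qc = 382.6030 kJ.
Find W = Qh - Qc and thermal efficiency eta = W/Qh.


W = 1236.0510 - 382.6030 = 853.4480 kJ
eta = 853.4480 / 1236.0510 = 0.6905 = 69.0463%

W = 853.4480 kJ, eta = 69.0463%


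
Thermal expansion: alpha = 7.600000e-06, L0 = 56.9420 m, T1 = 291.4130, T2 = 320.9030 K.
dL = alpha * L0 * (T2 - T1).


dT = 29.4900 K
dL = 7.600000e-06 * 56.9420 * 29.4900 = 0.012762 m
L_final = 56.954762 m

dL = 0.012762 m


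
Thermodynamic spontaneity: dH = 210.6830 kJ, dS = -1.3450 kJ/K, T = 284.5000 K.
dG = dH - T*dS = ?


T*dS = 284.5000 * -1.3450 = -382.6525 kJ
dG = 210.6830 + 382.6525 = 593.3355 kJ (non-spontaneous)

dG = 593.3355 kJ, non-spontaneous


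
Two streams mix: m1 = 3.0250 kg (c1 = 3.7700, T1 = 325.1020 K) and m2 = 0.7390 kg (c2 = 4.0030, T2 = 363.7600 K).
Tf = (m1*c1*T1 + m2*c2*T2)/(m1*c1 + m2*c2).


num = 4783.6255
den = 14.3625
Tf = 333.0643 K

333.0643 K


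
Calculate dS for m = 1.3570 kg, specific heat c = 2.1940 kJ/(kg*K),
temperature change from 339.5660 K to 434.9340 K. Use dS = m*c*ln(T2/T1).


T2/T1 = 1.2809
ln(T2/T1) = 0.2475
dS = 1.3570 * 2.1940 * 0.2475 = 0.7369 kJ/K

0.7369 kJ/K


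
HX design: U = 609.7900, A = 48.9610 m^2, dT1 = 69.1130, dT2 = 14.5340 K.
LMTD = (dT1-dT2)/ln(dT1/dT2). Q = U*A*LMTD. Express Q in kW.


LMTD = 35.0033 K
Q = 609.7900 * 48.9610 * 35.0033 = 1045056.5948 W = 1045.0566 kW

1045.0566 kW


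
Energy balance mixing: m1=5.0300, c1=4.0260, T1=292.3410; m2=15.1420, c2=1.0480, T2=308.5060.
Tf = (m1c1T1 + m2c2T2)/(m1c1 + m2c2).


num = 10815.7582
den = 36.1196
Tf = 299.4429 K

299.4429 K


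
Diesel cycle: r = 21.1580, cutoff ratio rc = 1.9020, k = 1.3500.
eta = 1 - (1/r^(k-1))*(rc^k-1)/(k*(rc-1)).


r^(k-1) = 2.9102
rc^k = 2.3820
eta = 0.6100 = 61.0023%

61.0023%


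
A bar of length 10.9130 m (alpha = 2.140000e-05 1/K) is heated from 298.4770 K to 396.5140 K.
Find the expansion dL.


dT = 98.0370 K
dL = 2.140000e-05 * 10.9130 * 98.0370 = 0.022895 m
L_final = 10.935895 m

dL = 0.022895 m


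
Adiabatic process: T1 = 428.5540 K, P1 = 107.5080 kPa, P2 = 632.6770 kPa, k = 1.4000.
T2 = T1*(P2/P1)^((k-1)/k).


(k-1)/k = 0.2857
(P2/P1)^exp = 1.6593
T2 = 428.5540 * 1.6593 = 711.1016 K

711.1016 K


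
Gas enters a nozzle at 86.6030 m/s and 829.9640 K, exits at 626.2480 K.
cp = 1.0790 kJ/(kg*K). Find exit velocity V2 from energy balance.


dT = 203.7160 K
2*cp*1000*dT = 439619.1280
V1^2 = 7500.0796
V2 = sqrt(447119.2076) = 668.6697 m/s

668.6697 m/s


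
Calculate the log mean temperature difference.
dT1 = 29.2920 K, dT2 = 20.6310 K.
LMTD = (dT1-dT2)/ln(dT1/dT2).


dT1/dT2 = 1.4198
ln(dT1/dT2) = 0.3505
LMTD = 8.6610 / 0.3505 = 24.7090 K

24.7090 K


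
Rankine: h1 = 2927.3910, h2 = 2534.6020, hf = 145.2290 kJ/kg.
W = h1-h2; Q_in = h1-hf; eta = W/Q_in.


W = 392.7890 kJ/kg
Q_in = 2782.1620 kJ/kg
eta = 0.1412 = 14.1181%

eta = 14.1181%


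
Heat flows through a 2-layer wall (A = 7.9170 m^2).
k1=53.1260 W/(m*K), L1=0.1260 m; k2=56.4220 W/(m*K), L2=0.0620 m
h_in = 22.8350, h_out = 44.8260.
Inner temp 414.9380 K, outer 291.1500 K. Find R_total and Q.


R_conv_in = 1/(22.8350*7.9170) = 0.0055
R_1 = 0.1260/(53.1260*7.9170) = 0.0003
R_2 = 0.0620/(56.4220*7.9170) = 0.0001
R_conv_out = 1/(44.8260*7.9170) = 0.0028
R_total = 0.0088 K/W
Q = 123.7880 / 0.0088 = 14086.6557 W

R_total = 0.0088 K/W, Q = 14086.6557 W


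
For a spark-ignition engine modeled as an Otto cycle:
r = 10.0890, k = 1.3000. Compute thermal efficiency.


r^(k-1) = 2.0006
eta = 1 - 1/2.0006 = 0.5001 = 50.0143%

50.0143%


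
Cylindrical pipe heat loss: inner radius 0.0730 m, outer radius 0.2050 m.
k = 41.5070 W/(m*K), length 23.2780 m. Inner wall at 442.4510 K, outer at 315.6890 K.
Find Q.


dT = 126.7620 K
ln(ro/ri) = 1.0326
Q = 2*pi*41.5070*23.2780*126.7620 / 1.0326 = 745288.8820 W

745288.8820 W


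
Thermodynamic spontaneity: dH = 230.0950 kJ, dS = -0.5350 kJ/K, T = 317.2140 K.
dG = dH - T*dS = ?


T*dS = 317.2140 * -0.5350 = -169.7095 kJ
dG = 230.0950 + 169.7095 = 399.8045 kJ (non-spontaneous)

dG = 399.8045 kJ, non-spontaneous


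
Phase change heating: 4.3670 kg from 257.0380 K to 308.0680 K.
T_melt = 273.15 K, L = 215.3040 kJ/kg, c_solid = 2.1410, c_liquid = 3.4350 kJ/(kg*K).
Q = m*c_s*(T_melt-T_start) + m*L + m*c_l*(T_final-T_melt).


Q1 (sensible, solid) = 4.3670 * 2.1410 * 16.1120 = 150.6431 kJ
Q2 (latent) = 4.3670 * 215.3040 = 940.2326 kJ
Q3 (sensible, liquid) = 4.3670 * 3.4350 * 34.9180 = 523.7925 kJ
Q_total = 1614.6682 kJ

1614.6682 kJ


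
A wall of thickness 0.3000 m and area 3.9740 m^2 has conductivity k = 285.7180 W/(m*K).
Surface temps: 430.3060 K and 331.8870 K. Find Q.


dT = 98.4190 K
Q = 285.7180 * 3.9740 * 98.4190 / 0.3000 = 372497.3243 W

372497.3243 W


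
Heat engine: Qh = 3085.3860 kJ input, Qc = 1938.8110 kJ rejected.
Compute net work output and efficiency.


W = 3085.3860 - 1938.8110 = 1146.5750 kJ
eta = 1146.5750 / 3085.3860 = 0.3716 = 37.1615%

W = 1146.5750 kJ, eta = 37.1615%


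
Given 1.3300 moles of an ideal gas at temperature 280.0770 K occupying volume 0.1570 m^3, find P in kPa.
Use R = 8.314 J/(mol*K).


P = nRT/V = 1.3300 * 8.314 * 280.0770 / 0.1570
= 3096.9850 / 0.1570 = 19726.0193 Pa = 19.7260 kPa

19.7260 kPa


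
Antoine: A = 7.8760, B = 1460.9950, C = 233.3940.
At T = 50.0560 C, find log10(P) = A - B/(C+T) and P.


C+T = 283.4500
B/(C+T) = 5.1543
log10(P) = 7.8760 - 5.1543 = 2.7217
P = 10^2.7217 = 526.8287 mmHg

526.8287 mmHg


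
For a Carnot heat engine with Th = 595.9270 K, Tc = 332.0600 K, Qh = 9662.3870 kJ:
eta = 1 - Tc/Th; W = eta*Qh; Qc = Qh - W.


eta = 1 - 332.0600/595.9270 = 0.4428
W = 0.4428 * 9662.3870 = 4278.3513 kJ
Qc = 9662.3870 - 4278.3513 = 5384.0357 kJ

eta = 44.2784%, W = 4278.3513 kJ, Qc = 5384.0357 kJ


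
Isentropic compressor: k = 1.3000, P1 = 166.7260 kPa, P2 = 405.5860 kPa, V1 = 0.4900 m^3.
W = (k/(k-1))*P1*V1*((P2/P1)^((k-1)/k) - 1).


(k-1)/k = 0.2308
(P2/P1)^exp = 1.2277
W = 4.3333 * 166.7260 * 0.4900 * (1.2277 - 1) = 80.6122 kJ

80.6122 kJ


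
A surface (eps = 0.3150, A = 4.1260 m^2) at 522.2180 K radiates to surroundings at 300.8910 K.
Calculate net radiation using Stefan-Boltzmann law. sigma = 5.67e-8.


T^4 = 7.4372e+10
Tsurr^4 = 8.1967e+09
Q = 0.3150 * 5.67e-8 * 4.1260 * 6.6175e+10 = 4876.5947 W

4876.5947 W


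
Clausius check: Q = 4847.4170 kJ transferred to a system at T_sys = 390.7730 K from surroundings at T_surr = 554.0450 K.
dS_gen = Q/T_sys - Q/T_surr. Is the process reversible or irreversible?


dS_sys = 4847.4170/390.7730 = 12.4047 kJ/K
dS_surr = -4847.4170/554.0450 = -8.7491 kJ/K
dS_gen = 12.4047 - 8.7491 = 3.6555 kJ/K (irreversible)

dS_gen = 3.6555 kJ/K, irreversible


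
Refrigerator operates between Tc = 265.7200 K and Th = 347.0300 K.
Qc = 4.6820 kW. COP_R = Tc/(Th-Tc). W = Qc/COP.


COP = 265.7200 / 81.3100 = 3.2680
W = 4.6820 / 3.2680 = 1.4327 kW

COP = 3.2680, W = 1.4327 kW


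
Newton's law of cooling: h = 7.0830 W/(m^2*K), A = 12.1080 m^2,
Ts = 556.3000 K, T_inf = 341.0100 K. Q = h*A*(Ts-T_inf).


dT = 215.2900 K
Q = 7.0830 * 12.1080 * 215.2900 = 18463.4779 W

18463.4779 W


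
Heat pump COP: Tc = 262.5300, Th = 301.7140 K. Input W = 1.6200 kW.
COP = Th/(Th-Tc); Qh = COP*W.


COP = 301.7140 / 39.1840 = 7.6999
Qh = 7.6999 * 1.6200 = 12.4739 kW

COP = 7.6999, Qh = 12.4739 kW


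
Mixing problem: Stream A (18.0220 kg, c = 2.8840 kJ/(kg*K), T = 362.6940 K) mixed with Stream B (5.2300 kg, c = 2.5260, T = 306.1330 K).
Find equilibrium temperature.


num = 22895.5001
den = 65.1864
Tf = 351.2311 K

351.2311 K


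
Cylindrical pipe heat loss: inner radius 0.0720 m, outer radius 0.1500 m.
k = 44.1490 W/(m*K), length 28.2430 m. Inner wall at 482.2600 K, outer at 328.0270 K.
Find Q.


dT = 154.2330 K
ln(ro/ri) = 0.7340
Q = 2*pi*44.1490*28.2430*154.2330 / 0.7340 = 1646307.8559 W

1646307.8559 W


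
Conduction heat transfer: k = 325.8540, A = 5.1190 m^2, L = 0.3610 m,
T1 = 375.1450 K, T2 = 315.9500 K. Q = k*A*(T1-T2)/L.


dT = 59.1950 K
Q = 325.8540 * 5.1190 * 59.1950 / 0.3610 = 273518.0610 W

273518.0610 W


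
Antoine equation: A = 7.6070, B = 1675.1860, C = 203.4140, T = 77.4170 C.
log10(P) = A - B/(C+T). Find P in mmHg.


C+T = 280.8310
B/(C+T) = 5.9651
log10(P) = 7.6070 - 5.9651 = 1.6419
P = 10^1.6419 = 43.8426 mmHg

43.8426 mmHg


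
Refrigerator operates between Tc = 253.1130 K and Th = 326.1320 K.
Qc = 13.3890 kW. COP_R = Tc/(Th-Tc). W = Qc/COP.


COP = 253.1130 / 73.0190 = 3.4664
W = 13.3890 / 3.4664 = 3.8625 kW

COP = 3.4664, W = 3.8625 kW


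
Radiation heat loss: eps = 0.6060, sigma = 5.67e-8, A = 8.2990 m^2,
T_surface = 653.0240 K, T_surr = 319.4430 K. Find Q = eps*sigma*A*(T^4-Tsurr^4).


T^4 = 1.8185e+11
Tsurr^4 = 1.0413e+10
Q = 0.6060 * 5.67e-8 * 8.2990 * 1.7144e+11 = 48886.5752 W

48886.5752 W


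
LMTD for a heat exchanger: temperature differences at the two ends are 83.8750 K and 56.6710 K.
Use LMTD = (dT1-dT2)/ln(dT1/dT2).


dT1/dT2 = 1.4800
ln(dT1/dT2) = 0.3921
LMTD = 27.2040 / 0.3921 = 69.3865 K

69.3865 K


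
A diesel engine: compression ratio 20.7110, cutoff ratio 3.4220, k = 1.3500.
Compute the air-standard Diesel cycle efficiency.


r^(k-1) = 2.8885
rc^k = 5.2635
eta = 0.5486 = 54.8568%

54.8568%


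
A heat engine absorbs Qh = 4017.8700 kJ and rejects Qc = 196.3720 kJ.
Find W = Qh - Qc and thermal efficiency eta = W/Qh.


W = 4017.8700 - 196.3720 = 3821.4980 kJ
eta = 3821.4980 / 4017.8700 = 0.9511 = 95.1125%

W = 3821.4980 kJ, eta = 95.1125%


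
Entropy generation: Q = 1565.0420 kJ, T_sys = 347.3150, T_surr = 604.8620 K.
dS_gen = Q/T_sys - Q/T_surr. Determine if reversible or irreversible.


dS_sys = 1565.0420/347.3150 = 4.5061 kJ/K
dS_surr = -1565.0420/604.8620 = -2.5874 kJ/K
dS_gen = 4.5061 - 2.5874 = 1.9187 kJ/K (irreversible)

dS_gen = 1.9187 kJ/K, irreversible


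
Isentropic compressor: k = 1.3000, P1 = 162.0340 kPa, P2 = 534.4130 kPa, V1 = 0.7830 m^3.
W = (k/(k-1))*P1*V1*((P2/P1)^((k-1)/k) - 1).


(k-1)/k = 0.2308
(P2/P1)^exp = 1.3170
W = 4.3333 * 162.0340 * 0.7830 * (1.3170 - 1) = 174.3060 kJ

174.3060 kJ


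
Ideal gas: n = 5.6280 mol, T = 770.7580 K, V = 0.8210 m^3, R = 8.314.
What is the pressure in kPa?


P = nRT/V = 5.6280 * 8.314 * 770.7580 / 0.8210
= 36064.6856 / 0.8210 = 43927.7534 Pa = 43.9278 kPa

43.9278 kPa


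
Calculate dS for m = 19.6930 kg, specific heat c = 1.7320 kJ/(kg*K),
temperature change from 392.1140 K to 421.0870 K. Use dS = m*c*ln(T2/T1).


T2/T1 = 1.0739
ln(T2/T1) = 0.0713
dS = 19.6930 * 1.7320 * 0.0713 = 2.4315 kJ/K

2.4315 kJ/K


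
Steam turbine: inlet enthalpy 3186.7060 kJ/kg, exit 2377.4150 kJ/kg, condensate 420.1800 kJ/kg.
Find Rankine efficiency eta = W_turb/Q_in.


W = 809.2910 kJ/kg
Q_in = 2766.5260 kJ/kg
eta = 0.2925 = 29.2530%

eta = 29.2530%


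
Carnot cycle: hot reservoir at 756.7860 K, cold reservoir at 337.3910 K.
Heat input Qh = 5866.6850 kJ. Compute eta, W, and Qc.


eta = 1 - 337.3910/756.7860 = 0.5542
W = 0.5542 * 5866.6850 = 3251.1943 kJ
Qc = 5866.6850 - 3251.1943 = 2615.4907 kJ

eta = 55.4179%, W = 3251.1943 kJ, Qc = 2615.4907 kJ


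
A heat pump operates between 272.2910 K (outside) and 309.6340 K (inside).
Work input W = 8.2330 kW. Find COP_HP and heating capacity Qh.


COP = 309.6340 / 37.3430 = 8.2916
Qh = 8.2916 * 8.2330 = 68.2649 kW

COP = 8.2916, Qh = 68.2649 kW


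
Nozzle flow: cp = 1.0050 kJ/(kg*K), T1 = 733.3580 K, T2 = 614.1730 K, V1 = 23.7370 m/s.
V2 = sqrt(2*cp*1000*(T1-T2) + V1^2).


dT = 119.1850 K
2*cp*1000*dT = 239561.8500
V1^2 = 563.4452
V2 = sqrt(240125.2952) = 490.0258 m/s

490.0258 m/s


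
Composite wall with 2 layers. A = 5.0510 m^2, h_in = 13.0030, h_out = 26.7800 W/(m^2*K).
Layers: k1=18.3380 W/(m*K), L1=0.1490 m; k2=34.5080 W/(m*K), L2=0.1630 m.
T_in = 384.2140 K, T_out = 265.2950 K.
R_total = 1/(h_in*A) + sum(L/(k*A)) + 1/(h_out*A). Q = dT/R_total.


R_conv_in = 1/(13.0030*5.0510) = 0.0152
R_1 = 0.1490/(18.3380*5.0510) = 0.0016
R_2 = 0.1630/(34.5080*5.0510) = 0.0009
R_conv_out = 1/(26.7800*5.0510) = 0.0074
R_total = 0.0252 K/W
Q = 118.9190 / 0.0252 = 4726.0560 W

R_total = 0.0252 K/W, Q = 4726.0560 W


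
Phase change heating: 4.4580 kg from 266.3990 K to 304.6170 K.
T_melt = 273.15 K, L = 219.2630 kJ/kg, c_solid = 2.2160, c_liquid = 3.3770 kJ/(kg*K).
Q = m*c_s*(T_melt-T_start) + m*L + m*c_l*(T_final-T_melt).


Q1 (sensible, solid) = 4.4580 * 2.2160 * 6.7510 = 66.6926 kJ
Q2 (latent) = 4.4580 * 219.2630 = 977.4745 kJ
Q3 (sensible, liquid) = 4.4580 * 3.3770 * 31.4670 = 473.7252 kJ
Q_total = 1517.8923 kJ

1517.8923 kJ


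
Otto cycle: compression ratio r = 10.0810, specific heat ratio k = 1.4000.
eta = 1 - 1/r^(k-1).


r^(k-1) = 2.5200
eta = 1 - 1/2.5200 = 0.6032 = 60.3175%

60.3175%


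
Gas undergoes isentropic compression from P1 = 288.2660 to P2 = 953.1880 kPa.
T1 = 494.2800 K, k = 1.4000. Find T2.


(k-1)/k = 0.2857
(P2/P1)^exp = 1.4073
T2 = 494.2800 * 1.4073 = 695.6148 K

695.6148 K


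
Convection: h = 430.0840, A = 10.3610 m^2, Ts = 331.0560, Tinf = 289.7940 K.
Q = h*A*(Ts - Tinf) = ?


dT = 41.2620 K
Q = 430.0840 * 10.3610 * 41.2620 = 183867.6116 W

183867.6116 W


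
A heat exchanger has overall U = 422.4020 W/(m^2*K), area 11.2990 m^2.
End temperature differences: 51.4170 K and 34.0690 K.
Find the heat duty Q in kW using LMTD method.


LMTD = 42.1497 K
Q = 422.4020 * 11.2990 * 42.1497 = 201168.5539 W = 201.1686 kW

201.1686 kW


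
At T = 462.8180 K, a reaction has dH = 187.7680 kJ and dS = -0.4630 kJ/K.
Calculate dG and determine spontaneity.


T*dS = 462.8180 * -0.4630 = -214.2847 kJ
dG = 187.7680 + 214.2847 = 402.0527 kJ (non-spontaneous)

dG = 402.0527 kJ, non-spontaneous


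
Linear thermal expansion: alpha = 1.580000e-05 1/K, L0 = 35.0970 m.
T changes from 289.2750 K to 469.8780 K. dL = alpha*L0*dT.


dT = 180.6030 K
dL = 1.580000e-05 * 35.0970 * 180.6030 = 0.100150 m
L_final = 35.197150 m

dL = 0.100150 m


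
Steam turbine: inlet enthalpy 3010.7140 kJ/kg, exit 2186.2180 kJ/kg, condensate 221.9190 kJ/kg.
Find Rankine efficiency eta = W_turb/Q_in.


W = 824.4960 kJ/kg
Q_in = 2788.7950 kJ/kg
eta = 0.2956 = 29.5646%

eta = 29.5646%


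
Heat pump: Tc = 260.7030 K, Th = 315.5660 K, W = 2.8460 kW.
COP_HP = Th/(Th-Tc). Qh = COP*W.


COP = 315.5660 / 54.8630 = 5.7519
Qh = 5.7519 * 2.8460 = 16.3699 kW

COP = 5.7519, Qh = 16.3699 kW


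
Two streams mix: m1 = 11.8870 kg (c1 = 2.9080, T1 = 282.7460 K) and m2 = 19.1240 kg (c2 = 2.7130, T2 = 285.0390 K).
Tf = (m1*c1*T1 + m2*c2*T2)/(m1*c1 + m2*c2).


num = 24562.5888
den = 86.4508
Tf = 284.1221 K

284.1221 K


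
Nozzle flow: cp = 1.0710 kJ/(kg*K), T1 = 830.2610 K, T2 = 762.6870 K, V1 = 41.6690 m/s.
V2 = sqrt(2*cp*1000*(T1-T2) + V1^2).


dT = 67.5740 K
2*cp*1000*dT = 144743.5080
V1^2 = 1736.3056
V2 = sqrt(146479.8136) = 382.7268 m/s

382.7268 m/s


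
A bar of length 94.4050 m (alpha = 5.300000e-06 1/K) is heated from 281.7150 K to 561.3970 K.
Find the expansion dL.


dT = 279.6820 K
dL = 5.300000e-06 * 94.4050 * 279.6820 = 0.139938 m
L_final = 94.544938 m

dL = 0.139938 m


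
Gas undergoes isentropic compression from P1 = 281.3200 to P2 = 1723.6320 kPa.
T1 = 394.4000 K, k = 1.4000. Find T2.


(k-1)/k = 0.2857
(P2/P1)^exp = 1.6785
T2 = 394.4000 * 1.6785 = 662.0088 K

662.0088 K


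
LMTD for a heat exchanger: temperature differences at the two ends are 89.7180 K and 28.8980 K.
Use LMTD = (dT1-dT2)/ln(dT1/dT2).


dT1/dT2 = 3.1046
ln(dT1/dT2) = 1.1329
LMTD = 60.8200 / 1.1329 = 53.6853 K

53.6853 K


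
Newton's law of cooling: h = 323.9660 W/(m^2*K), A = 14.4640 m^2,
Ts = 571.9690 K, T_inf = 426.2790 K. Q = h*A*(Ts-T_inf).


dT = 145.6900 K
Q = 323.9660 * 14.4640 * 145.6900 = 682680.6450 W

682680.6450 W


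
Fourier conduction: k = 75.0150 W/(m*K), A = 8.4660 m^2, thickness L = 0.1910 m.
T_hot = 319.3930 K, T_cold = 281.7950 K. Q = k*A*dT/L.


dT = 37.5980 K
Q = 75.0150 * 8.4660 * 37.5980 / 0.1910 = 125013.7417 W

125013.7417 W


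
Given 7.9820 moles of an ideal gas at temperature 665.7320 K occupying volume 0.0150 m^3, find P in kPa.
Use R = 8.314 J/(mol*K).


P = nRT/V = 7.9820 * 8.314 * 665.7320 / 0.0150
= 44179.5387 / 0.0150 = 2945302.5772 Pa = 2945.3026 kPa

2945.3026 kPa


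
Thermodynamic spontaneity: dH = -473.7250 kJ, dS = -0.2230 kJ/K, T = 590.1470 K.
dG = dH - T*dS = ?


T*dS = 590.1470 * -0.2230 = -131.6028 kJ
dG = -473.7250 + 131.6028 = -342.1222 kJ (spontaneous)

dG = -342.1222 kJ, spontaneous


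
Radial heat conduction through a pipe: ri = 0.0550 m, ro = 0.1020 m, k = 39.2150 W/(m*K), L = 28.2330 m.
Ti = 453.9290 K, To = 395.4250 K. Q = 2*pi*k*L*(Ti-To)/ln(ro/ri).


dT = 58.5040 K
ln(ro/ri) = 0.6176
Q = 2*pi*39.2150*28.2330*58.5040 / 0.6176 = 658930.3684 W

658930.3684 W


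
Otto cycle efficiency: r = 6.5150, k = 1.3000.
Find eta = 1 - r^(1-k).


r^(k-1) = 1.7546
eta = 1 - 1/1.7546 = 0.4301 = 43.0065%

43.0065%


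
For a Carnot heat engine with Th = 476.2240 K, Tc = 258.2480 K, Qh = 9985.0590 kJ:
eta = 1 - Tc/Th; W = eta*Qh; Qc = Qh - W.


eta = 1 - 258.2480/476.2240 = 0.4577
W = 0.4577 * 9985.0590 = 4570.3350 kJ
Qc = 9985.0590 - 4570.3350 = 5414.7240 kJ

eta = 45.7717%, W = 4570.3350 kJ, Qc = 5414.7240 kJ


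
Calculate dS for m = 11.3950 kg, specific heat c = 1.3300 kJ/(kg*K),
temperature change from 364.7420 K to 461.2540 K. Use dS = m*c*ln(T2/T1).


T2/T1 = 1.2646
ln(T2/T1) = 0.2348
dS = 11.3950 * 1.3300 * 0.2348 = 3.5578 kJ/K

3.5578 kJ/K


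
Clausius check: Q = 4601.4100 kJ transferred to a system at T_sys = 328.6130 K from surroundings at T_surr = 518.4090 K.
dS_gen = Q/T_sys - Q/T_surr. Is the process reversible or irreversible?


dS_sys = 4601.4100/328.6130 = 14.0025 kJ/K
dS_surr = -4601.4100/518.4090 = -8.8760 kJ/K
dS_gen = 14.0025 - 8.8760 = 5.1265 kJ/K (irreversible)

dS_gen = 5.1265 kJ/K, irreversible


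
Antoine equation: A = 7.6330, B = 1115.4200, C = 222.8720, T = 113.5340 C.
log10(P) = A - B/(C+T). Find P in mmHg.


C+T = 336.4060
B/(C+T) = 3.3157
log10(P) = 7.6330 - 3.3157 = 4.3173
P = 10^4.3173 = 20763.6684 mmHg

20763.6684 mmHg


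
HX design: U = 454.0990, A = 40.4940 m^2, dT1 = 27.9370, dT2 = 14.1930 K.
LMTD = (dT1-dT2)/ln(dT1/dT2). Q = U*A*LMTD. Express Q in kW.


LMTD = 20.2952 K
Q = 454.0990 * 40.4940 * 20.2952 = 373194.6761 W = 373.1947 kW

373.1947 kW


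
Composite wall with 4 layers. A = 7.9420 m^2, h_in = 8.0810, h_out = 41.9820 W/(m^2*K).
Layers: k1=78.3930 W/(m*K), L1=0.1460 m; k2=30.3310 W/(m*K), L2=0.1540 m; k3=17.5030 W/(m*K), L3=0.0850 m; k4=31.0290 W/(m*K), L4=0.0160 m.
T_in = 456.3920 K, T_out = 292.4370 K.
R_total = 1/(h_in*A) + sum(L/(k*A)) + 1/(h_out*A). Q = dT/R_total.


R_conv_in = 1/(8.0810*7.9420) = 0.0156
R_1 = 0.1460/(78.3930*7.9420) = 0.0002
R_2 = 0.1540/(30.3310*7.9420) = 0.0006
R_3 = 0.0850/(17.5030*7.9420) = 0.0006
R_4 = 0.0160/(31.0290*7.9420) = 6.4927e-05
R_conv_out = 1/(41.9820*7.9420) = 0.0030
R_total = 0.0201 K/W
Q = 163.9550 / 0.0201 = 8144.5023 W

R_total = 0.0201 K/W, Q = 8144.5023 W


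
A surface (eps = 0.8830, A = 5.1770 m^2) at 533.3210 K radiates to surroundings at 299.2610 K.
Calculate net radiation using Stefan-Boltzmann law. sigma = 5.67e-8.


T^4 = 8.0901e+10
Tsurr^4 = 8.0205e+09
Q = 0.8830 * 5.67e-8 * 5.1770 * 7.2881e+10 = 18890.1027 W

18890.1027 W


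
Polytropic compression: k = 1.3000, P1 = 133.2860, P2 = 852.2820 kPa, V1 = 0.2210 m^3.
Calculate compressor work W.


(k-1)/k = 0.2308
(P2/P1)^exp = 1.5345
W = 4.3333 * 133.2860 * 0.2210 * (1.5345 - 1) = 68.2195 kJ

68.2195 kJ


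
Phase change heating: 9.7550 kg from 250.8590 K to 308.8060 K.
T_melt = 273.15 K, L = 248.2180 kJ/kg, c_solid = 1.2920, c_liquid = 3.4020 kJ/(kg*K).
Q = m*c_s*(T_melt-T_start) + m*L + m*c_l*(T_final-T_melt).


Q1 (sensible, solid) = 9.7550 * 1.2920 * 22.2910 = 280.9437 kJ
Q2 (latent) = 9.7550 * 248.2180 = 2421.3666 kJ
Q3 (sensible, liquid) = 9.7550 * 3.4020 * 35.6560 = 1183.2982 kJ
Q_total = 3885.6085 kJ

3885.6085 kJ


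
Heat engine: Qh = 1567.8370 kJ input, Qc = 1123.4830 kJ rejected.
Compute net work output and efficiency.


W = 1567.8370 - 1123.4830 = 444.3540 kJ
eta = 444.3540 / 1567.8370 = 0.2834 = 28.3418%

W = 444.3540 kJ, eta = 28.3418%


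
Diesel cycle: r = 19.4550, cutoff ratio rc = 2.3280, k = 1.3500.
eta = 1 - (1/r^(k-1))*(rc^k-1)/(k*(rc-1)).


r^(k-1) = 2.8259
rc^k = 3.1292
eta = 0.5797 = 57.9744%

57.9744%


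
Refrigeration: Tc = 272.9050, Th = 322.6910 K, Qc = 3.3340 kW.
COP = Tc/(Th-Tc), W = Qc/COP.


COP = 272.9050 / 49.7860 = 5.4816
W = 3.3340 / 5.4816 = 0.6082 kW

COP = 5.4816, W = 0.6082 kW


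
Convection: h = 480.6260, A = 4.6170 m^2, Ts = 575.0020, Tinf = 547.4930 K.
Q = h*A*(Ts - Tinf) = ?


dT = 27.5090 K
Q = 480.6260 * 4.6170 * 27.5090 = 61043.8531 W

61043.8531 W


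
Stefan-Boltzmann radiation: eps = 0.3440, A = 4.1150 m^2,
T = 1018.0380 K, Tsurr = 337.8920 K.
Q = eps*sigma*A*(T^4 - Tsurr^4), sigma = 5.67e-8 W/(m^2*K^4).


T^4 = 1.0741e+12
Tsurr^4 = 1.3035e+10
Q = 0.3440 * 5.67e-8 * 4.1150 * 1.0611e+12 = 85165.6961 W

85165.6961 W


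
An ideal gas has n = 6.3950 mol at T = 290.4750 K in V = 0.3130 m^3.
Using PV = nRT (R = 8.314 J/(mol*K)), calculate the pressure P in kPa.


P = nRT/V = 6.3950 * 8.314 * 290.4750 / 0.3130
= 15443.9835 / 0.3130 = 49341.8004 Pa = 49.3418 kPa

49.3418 kPa


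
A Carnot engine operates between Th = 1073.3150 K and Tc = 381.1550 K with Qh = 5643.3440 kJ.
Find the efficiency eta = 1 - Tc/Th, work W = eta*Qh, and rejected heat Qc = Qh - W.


eta = 1 - 381.1550/1073.3150 = 0.6449
W = 0.6449 * 5643.3440 = 3639.2830 kJ
Qc = 5643.3440 - 3639.2830 = 2004.0610 kJ

eta = 64.4881%, W = 3639.2830 kJ, Qc = 2004.0610 kJ


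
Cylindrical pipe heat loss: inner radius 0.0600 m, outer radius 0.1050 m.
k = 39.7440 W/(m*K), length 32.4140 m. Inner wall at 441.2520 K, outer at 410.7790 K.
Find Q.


dT = 30.4730 K
ln(ro/ri) = 0.5596
Q = 2*pi*39.7440*32.4140*30.4730 / 0.5596 = 440767.2557 W

440767.2557 W


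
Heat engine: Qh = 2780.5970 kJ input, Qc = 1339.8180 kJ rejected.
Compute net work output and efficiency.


W = 2780.5970 - 1339.8180 = 1440.7790 kJ
eta = 1440.7790 / 2780.5970 = 0.5182 = 51.8155%

W = 1440.7790 kJ, eta = 51.8155%


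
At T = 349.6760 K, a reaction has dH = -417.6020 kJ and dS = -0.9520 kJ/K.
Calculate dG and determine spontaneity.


T*dS = 349.6760 * -0.9520 = -332.8916 kJ
dG = -417.6020 + 332.8916 = -84.7104 kJ (spontaneous)

dG = -84.7104 kJ, spontaneous


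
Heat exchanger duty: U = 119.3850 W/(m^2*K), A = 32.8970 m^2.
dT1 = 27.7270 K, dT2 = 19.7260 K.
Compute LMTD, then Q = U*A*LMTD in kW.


LMTD = 23.4999 K
Q = 119.3850 * 32.8970 * 23.4999 = 92293.8196 W = 92.2938 kW

92.2938 kW


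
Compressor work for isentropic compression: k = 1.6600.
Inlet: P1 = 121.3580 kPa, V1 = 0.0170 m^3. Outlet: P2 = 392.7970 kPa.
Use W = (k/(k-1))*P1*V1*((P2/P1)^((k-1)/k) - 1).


(k-1)/k = 0.3976
(P2/P1)^exp = 1.5952
W = 2.5152 * 121.3580 * 0.0170 * (1.5952 - 1) = 3.0884 kJ

3.0884 kJ


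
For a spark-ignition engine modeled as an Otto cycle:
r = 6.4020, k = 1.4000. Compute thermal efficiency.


r^(k-1) = 2.1015
eta = 1 - 1/2.1015 = 0.5241 = 52.4146%

52.4146%


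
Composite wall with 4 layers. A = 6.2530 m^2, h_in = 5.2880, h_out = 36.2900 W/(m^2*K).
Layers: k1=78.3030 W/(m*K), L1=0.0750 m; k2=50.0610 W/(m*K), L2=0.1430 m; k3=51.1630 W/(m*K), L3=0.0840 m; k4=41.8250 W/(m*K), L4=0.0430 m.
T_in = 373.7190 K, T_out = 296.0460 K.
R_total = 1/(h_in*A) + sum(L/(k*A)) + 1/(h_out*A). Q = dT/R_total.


R_conv_in = 1/(5.2880*6.2530) = 0.0302
R_1 = 0.0750/(78.3030*6.2530) = 0.0002
R_2 = 0.1430/(50.0610*6.2530) = 0.0005
R_3 = 0.0840/(51.1630*6.2530) = 0.0003
R_4 = 0.0430/(41.8250*6.2530) = 0.0002
R_conv_out = 1/(36.2900*6.2530) = 0.0044
R_total = 0.0357 K/W
Q = 77.6730 / 0.0357 = 2176.5396 W

R_total = 0.0357 K/W, Q = 2176.5396 W


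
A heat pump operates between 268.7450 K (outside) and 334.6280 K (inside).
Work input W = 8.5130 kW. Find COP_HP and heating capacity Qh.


COP = 334.6280 / 65.8830 = 5.0791
Qh = 5.0791 * 8.5130 = 43.2386 kW

COP = 5.0791, Qh = 43.2386 kW


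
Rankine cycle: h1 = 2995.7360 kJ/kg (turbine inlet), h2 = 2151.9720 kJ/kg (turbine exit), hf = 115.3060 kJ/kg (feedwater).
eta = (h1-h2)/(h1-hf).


W = 843.7640 kJ/kg
Q_in = 2880.4300 kJ/kg
eta = 0.2929 = 29.2930%

eta = 29.2930%


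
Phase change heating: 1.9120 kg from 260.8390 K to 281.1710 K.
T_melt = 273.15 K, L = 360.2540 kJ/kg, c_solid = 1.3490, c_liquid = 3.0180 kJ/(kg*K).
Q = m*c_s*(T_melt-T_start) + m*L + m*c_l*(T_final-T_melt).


Q1 (sensible, solid) = 1.9120 * 1.3490 * 12.3110 = 31.7536 kJ
Q2 (latent) = 1.9120 * 360.2540 = 688.8056 kJ
Q3 (sensible, liquid) = 1.9120 * 3.0180 * 8.0210 = 46.2845 kJ
Q_total = 766.8438 kJ

766.8438 kJ


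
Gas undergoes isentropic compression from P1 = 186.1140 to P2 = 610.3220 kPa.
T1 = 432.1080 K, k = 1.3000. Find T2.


(k-1)/k = 0.2308
(P2/P1)^exp = 1.3153
T2 = 432.1080 * 1.3153 = 568.3534 K

568.3534 K
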